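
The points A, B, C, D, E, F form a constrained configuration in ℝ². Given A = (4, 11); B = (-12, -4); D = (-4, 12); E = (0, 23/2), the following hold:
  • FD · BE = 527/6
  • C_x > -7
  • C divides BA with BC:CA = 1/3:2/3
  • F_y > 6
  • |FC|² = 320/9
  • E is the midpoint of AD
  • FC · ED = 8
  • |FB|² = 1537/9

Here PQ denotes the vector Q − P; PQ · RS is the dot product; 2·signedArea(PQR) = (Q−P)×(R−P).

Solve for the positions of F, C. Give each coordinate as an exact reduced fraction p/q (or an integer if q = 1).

C = (-20/3, 1)
F = (-4, 19/3)

1. F_x = -4  [line -12·x + -31/2·y + 301/6 = 0 ∩ |FB|² = 1537/9]
2. F_y = 19/3  [line -12·x + -31/2·y + 301/6 = 0 ∩ |FB|² = 1537/9]
   → F = (-4, 19/3)
3. C_x = -20/3  [FC · ED = 8 ∩ C divides BA with BC:CA = 1/3:2/3]
4. C_y = 1  [FC · ED = 8 ∩ C divides BA with BC:CA = 1/3:2/3]
   → C = (-20/3, 1)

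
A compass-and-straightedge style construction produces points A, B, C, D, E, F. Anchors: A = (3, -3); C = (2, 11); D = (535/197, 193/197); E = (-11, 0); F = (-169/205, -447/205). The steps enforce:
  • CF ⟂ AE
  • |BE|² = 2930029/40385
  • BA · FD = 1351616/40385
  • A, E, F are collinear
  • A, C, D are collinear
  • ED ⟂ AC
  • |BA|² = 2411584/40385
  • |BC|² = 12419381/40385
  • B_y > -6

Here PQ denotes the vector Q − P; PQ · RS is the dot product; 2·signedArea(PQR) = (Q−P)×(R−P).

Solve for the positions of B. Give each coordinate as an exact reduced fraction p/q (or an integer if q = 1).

B = (-176261/40385, -215683/40385)

1. B_x = -176261/40385  [line -142968/40385·x + -127624/40385·y + -1305584/40385 = 0 ∩ |BA|² = 2411584/40385]
2. B_y = -215683/40385  [line -142968/40385·x + -127624/40385·y + -1305584/40385 = 0 ∩ |BA|² = 2411584/40385]
   → B = (-176261/40385, -215683/40385)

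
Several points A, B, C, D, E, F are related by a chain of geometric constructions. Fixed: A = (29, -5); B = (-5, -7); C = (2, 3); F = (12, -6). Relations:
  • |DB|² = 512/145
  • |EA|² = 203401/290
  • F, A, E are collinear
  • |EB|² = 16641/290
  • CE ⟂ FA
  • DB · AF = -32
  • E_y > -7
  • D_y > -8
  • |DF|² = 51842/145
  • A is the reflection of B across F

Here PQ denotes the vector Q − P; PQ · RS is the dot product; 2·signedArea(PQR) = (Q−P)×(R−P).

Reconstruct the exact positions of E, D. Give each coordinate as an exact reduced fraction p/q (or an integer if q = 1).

D = (-997/145, -1031/145)
E = (743/290, -1901/290)

1. E_x = 743/290  [F, A, E are collinear ∩ CE ⟂ FA]
2. E_y = -1901/290  [F, A, E are collinear ∩ CE ⟂ FA]
   → E = (743/290, -1901/290)
3. D_x = -997/145  [line 17·x + 1·y + 124 = 0 ∩ |DF|² = 51842/145]
4. D_y = -1031/145  [line 17·x + 1·y + 124 = 0 ∩ |DF|² = 51842/145]
   → D = (-997/145, -1031/145)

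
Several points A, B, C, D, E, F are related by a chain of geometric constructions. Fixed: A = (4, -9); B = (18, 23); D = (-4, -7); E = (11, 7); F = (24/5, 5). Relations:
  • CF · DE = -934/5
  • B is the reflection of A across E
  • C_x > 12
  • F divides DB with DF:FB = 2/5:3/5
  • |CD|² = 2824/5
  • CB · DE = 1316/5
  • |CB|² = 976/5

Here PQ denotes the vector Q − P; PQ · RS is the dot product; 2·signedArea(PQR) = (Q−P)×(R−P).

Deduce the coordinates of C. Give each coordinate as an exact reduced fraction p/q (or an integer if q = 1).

1. C_x = 62/5  [line -15·x + -14·y + 1644/5 = 0 ∩ |CB|² = 976/5]
2. C_y = 51/5  [line -15·x + -14·y + 1644/5 = 0 ∩ |CB|² = 976/5]
   → C = (62/5, 51/5)

C = (62/5, 51/5)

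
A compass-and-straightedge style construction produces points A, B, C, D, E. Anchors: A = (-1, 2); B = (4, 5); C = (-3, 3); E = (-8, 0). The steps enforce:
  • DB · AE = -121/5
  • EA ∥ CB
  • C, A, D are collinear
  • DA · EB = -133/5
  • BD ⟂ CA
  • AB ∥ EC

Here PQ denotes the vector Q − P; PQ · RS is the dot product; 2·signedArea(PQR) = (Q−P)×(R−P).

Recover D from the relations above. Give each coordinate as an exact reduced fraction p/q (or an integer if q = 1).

1. D_x = 9/5  [C, A, D are collinear ∩ BD ⟂ CA]
2. D_y = 3/5  [C, A, D are collinear ∩ BD ⟂ CA]
   → D = (9/5, 3/5)

D = (9/5, 3/5)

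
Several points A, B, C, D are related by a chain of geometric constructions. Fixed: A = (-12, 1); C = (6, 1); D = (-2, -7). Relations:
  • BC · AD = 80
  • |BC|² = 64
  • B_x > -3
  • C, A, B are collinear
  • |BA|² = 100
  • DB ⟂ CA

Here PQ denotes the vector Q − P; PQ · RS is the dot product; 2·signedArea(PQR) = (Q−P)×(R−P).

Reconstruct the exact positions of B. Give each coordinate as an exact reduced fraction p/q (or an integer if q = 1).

1. B_x = -2  [C, A, B are collinear ∩ DB ⟂ CA]
2. B_y = 1  [C, A, B are collinear ∩ DB ⟂ CA]
   → B = (-2, 1)

B = (-2, 1)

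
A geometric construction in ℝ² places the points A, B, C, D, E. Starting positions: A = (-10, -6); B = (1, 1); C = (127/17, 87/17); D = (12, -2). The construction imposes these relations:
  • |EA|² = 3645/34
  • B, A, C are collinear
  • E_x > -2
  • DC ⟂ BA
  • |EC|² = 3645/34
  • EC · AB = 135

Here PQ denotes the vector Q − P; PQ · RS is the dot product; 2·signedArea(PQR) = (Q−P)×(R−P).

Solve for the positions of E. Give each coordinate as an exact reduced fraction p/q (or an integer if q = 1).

E = (-43/34, -15/34)

1. E_x = -43/34  [line -11·x + -7·y + -17 = 0 ∩ |EA|² = 3645/34]
2. E_y = -15/34  [line -11·x + -7·y + -17 = 0 ∩ |EA|² = 3645/34]
   → E = (-43/34, -15/34)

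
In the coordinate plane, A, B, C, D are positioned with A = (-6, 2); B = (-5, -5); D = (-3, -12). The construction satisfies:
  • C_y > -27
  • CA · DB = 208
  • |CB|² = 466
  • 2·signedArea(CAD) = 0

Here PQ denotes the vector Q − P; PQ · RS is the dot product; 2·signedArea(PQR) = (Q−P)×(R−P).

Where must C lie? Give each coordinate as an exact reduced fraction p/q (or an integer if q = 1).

C = (0, -26)

1. C_x = 0  [2·signedArea(CAD) = 0 ∩ CA · DB = 208]
2. C_y = -26  [2·signedArea(CAD) = 0 ∩ CA · DB = 208]
   → C = (0, -26)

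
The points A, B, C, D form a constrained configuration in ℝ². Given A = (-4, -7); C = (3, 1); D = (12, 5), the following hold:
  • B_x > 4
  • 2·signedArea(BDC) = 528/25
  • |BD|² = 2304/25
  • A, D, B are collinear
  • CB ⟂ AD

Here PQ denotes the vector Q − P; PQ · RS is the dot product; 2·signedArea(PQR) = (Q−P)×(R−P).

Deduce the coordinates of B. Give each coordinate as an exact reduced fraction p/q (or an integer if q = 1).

1. B_x = 108/25  [A, D, B are collinear ∩ CB ⟂ AD]
2. B_y = -19/25  [A, D, B are collinear ∩ CB ⟂ AD]
   → B = (108/25, -19/25)

B = (108/25, -19/25)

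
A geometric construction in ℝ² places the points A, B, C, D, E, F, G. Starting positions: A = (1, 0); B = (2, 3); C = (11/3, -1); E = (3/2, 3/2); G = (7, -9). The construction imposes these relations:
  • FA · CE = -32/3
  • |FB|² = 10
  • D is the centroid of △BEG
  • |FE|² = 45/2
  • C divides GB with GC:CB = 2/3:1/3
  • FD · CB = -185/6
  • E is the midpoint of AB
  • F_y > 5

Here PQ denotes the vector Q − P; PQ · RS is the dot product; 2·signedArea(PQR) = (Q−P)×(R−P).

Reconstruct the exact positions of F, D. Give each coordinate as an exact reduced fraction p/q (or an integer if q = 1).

1. F_x = 3  [line 13/6·x + -5/2·y + 17/2 = 0 ∩ |FB|² = 10]
2. F_y = 6  [line 13/6·x + -5/2·y + 17/2 = 0 ∩ |FB|² = 10]
   → F = (3, 6)
3. D_x = 7/2  [D is the centroid of △BEG]
4. D_y = -3/2  [D is the centroid of △BEG]
   → D = (7/2, -3/2)

D = (7/2, -3/2)
F = (3, 6)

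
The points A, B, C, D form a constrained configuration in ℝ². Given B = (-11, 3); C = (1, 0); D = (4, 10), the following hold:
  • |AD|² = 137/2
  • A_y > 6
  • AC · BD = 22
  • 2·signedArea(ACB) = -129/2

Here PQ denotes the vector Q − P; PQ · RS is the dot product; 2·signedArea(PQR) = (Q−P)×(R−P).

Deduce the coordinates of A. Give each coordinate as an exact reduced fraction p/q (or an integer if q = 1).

1. A_x = -7/2  [AC · BD = 22 ∩ 2·signedArea(ACB) = -129/2]
2. A_y = 13/2  [AC · BD = 22 ∩ 2·signedArea(ACB) = -129/2]
   → A = (-7/2, 13/2)

A = (-7/2, 13/2)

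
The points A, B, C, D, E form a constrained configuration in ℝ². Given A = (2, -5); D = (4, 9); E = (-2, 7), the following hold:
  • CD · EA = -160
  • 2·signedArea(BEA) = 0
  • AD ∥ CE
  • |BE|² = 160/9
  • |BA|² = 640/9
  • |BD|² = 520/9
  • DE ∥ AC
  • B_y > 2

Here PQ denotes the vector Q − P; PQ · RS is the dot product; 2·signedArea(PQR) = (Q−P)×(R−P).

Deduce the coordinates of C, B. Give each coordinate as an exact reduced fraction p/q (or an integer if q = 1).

B = (-2/3, 3)
C = (-4, -7)

1. C_x = -4  [AD ∥ CE ∩ DE ∥ AC]
2. C_y = -7  [AD ∥ CE ∩ DE ∥ AC]
   → C = (-4, -7)
3. B_x = -2/3  [line 12·x + 4·y + -4 = 0 ∩ |BA|² = 640/9]
4. B_y = 3  [line 12·x + 4·y + -4 = 0 ∩ |BA|² = 640/9]
   → B = (-2/3, 3)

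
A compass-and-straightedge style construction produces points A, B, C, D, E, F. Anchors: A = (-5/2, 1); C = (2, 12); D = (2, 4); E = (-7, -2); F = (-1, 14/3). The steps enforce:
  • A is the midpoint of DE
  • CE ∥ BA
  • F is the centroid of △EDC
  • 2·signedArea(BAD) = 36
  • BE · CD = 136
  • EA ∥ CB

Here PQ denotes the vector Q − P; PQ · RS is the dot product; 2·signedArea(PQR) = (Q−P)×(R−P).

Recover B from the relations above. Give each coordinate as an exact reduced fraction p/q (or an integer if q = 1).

1. B_x = 13/2  [CE ∥ BA ∩ EA ∥ CB]
2. B_y = 15  [CE ∥ BA ∩ EA ∥ CB]
   → B = (13/2, 15)

B = (13/2, 15)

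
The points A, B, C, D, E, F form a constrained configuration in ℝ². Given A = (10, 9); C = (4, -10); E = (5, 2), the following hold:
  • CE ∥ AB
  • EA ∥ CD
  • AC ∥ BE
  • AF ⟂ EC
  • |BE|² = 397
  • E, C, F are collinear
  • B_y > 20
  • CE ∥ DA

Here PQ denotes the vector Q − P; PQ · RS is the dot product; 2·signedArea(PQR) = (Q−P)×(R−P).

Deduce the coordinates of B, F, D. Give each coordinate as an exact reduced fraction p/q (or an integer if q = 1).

1. B_x = 11  [AC ∥ BE ∩ CE ∥ AB]
2. B_y = 21  [AC ∥ BE ∩ CE ∥ AB]
   → B = (11, 21)
3. F_x = 814/145  [E, C, F are collinear ∩ AF ⟂ EC]
4. F_y = 1358/145  [E, C, F are collinear ∩ AF ⟂ EC]
   → F = (814/145, 1358/145)
5. D_x = 9  [CE ∥ DA ∩ EA ∥ CD]
6. D_y = -3  [CE ∥ DA ∩ EA ∥ CD]
   → D = (9, -3)

B = (11, 21)
D = (9, -3)
F = (814/145, 1358/145)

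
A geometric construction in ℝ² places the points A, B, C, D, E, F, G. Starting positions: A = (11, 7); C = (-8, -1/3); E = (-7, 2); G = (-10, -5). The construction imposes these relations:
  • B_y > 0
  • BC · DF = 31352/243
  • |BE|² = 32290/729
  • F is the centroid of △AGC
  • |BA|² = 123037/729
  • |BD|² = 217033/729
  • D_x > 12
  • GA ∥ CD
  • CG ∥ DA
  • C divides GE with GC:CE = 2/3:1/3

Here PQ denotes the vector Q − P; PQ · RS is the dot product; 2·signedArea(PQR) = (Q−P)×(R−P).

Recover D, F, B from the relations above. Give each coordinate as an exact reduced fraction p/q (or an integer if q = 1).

1. D_x = 13  [CG ∥ DA ∩ GA ∥ CD]
2. D_y = 35/3  [CG ∥ DA ∩ GA ∥ CD]
   → D = (13, 35/3)
3. F_x = -7/3  [F is the centroid of △AGC]
4. F_y = 5/9  [F is the centroid of △AGC]
   → F = (-7/3, 5/9)
5. B_x = -4/9  [line 46/3·x + 100/9·y + -644/243 = 0 ∩ |BA|² = 123037/729]
6. B_y = 23/27  [line 46/3·x + 100/9·y + -644/243 = 0 ∩ |BA|² = 123037/729]
   → B = (-4/9, 23/27)

B = (-4/9, 23/27)
D = (13, 35/3)
F = (-7/3, 5/9)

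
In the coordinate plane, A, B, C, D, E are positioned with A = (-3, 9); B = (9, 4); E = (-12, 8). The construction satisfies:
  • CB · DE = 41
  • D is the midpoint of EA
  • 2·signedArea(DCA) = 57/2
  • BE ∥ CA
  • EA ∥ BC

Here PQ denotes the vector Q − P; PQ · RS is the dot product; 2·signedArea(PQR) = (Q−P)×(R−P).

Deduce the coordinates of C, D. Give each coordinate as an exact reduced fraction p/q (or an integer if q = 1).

1. C_x = 18  [BE ∥ CA ∩ EA ∥ BC]
2. C_y = 5  [BE ∥ CA ∩ EA ∥ BC]
   → C = (18, 5)
3. D_x = -15/2  [D is the midpoint of EA]
4. D_y = 17/2  [D is the midpoint of EA]
   → D = (-15/2, 17/2)

C = (18, 5)
D = (-15/2, 17/2)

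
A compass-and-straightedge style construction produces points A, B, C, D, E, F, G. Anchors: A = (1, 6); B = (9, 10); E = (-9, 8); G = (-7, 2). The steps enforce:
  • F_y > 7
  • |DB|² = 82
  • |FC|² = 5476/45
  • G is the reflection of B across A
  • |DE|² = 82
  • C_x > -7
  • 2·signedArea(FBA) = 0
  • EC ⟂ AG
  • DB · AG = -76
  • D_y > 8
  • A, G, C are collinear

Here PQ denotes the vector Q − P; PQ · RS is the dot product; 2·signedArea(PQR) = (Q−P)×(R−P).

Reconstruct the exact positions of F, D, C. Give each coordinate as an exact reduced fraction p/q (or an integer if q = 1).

1. D_x = 0  [line 8·x + 4·y + -36 = 0 ∩ |DB|² = 82]
2. D_y = 9  [line 8·x + 4·y + -36 = 0 ∩ |DB|² = 82]
   → D = (0, 9)
3. C_x = -31/5  [A, G, C are collinear ∩ EC ⟂ AG]
4. C_y = 12/5  [A, G, C are collinear ∩ EC ⟂ AG]
   → C = (-31/5, 12/5)
5. F_x = 11/3  [line 4·x + -8·y + 44 = 0 ∩ |FC|² = 5476/45]
6. F_y = 22/3  [line 4·x + -8·y + 44 = 0 ∩ |FC|² = 5476/45]
   → F = (11/3, 22/3)

C = (-31/5, 12/5)
D = (0, 9)
F = (11/3, 22/3)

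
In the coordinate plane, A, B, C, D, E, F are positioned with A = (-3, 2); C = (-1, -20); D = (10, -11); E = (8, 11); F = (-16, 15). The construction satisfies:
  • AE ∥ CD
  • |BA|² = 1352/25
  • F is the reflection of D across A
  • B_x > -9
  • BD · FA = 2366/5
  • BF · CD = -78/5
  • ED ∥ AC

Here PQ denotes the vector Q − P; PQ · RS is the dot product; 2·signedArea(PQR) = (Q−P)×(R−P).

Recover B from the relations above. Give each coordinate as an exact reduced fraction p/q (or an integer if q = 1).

B = (-41/5, 36/5)

1. B_x = -41/5  [BD · FA = 2366/5 ∩ BF · CD = -78/5]
2. B_y = 36/5  [BD · FA = 2366/5 ∩ BF · CD = -78/5]
   → B = (-41/5, 36/5)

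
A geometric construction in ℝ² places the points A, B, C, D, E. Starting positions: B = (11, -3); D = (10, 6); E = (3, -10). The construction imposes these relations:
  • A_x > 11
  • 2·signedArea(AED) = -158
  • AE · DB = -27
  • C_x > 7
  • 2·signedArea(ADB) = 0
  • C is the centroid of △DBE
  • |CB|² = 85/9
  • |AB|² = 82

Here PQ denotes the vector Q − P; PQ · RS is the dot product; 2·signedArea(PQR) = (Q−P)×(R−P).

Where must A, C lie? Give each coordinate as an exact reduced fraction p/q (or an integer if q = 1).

A = (12, -12)
C = (8, -7/3)

1. A_x = 12  [2·signedArea(ADB) = 0 ∩ 2·signedArea(AED) = -158]
2. A_y = -12  [2·signedArea(ADB) = 0 ∩ 2·signedArea(AED) = -158]
   → A = (12, -12)
3. C_x = 8  [C is the centroid of △DBE]
4. C_y = -7/3  [C is the centroid of △DBE]
   → C = (8, -7/3)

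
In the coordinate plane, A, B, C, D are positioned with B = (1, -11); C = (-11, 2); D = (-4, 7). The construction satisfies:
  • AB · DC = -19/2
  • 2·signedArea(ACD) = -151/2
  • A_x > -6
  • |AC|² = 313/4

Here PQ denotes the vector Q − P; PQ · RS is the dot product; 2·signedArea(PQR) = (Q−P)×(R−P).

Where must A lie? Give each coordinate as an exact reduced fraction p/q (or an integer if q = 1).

1. A_x = -5  [AB · DC = -19/2 ∩ 2·signedArea(ACD) = -151/2]
2. A_y = -9/2  [AB · DC = -19/2 ∩ 2·signedArea(ACD) = -151/2]
   → A = (-5, -9/2)

A = (-5, -9/2)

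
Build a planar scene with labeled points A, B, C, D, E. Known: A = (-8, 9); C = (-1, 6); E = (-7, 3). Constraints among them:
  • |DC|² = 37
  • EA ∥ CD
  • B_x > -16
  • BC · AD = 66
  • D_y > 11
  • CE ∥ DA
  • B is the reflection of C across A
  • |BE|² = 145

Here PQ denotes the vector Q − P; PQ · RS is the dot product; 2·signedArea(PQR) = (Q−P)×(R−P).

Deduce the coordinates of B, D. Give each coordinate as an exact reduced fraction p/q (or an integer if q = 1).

B = (-15, 12)
D = (-2, 12)

1. B_x = -15  [B is the reflection of C across A]
2. B_y = 12  [B is the reflection of C across A]
   → B = (-15, 12)
3. D_x = -2  [CE ∥ DA ∩ EA ∥ CD]
4. D_y = 12  [CE ∥ DA ∩ EA ∥ CD]
   → D = (-2, 12)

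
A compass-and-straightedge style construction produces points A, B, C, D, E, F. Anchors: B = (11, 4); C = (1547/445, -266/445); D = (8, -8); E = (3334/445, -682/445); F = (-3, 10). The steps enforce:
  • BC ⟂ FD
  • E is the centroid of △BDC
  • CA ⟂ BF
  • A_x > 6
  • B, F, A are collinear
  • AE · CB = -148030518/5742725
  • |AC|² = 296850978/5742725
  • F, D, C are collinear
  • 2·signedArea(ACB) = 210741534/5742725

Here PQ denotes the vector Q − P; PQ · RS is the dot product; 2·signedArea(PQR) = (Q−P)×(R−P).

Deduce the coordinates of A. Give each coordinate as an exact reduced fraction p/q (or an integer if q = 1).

1. A_x = 81412/12905  [B, F, A are collinear ∩ CA ⟂ BF]
2. A_y = 77567/12905  [B, F, A are collinear ∩ CA ⟂ BF]
   → A = (81412/12905, 77567/12905)

A = (81412/12905, 77567/12905)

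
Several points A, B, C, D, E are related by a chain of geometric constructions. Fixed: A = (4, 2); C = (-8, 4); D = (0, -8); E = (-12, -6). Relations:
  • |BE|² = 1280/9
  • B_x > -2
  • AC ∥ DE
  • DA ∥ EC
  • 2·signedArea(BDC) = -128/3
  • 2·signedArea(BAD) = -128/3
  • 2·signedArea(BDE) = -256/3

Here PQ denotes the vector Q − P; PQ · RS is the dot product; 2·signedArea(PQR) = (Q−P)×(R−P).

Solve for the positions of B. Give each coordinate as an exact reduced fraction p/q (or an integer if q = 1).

B = (-4/3, -2/3)

1. B_x = -4/3  [2·signedArea(BAD) = -128/3 ∩ 2·signedArea(BDE) = -256/3]
2. B_y = -2/3  [2·signedArea(BAD) = -128/3 ∩ 2·signedArea(BDE) = -256/3]
   → B = (-4/3, -2/3)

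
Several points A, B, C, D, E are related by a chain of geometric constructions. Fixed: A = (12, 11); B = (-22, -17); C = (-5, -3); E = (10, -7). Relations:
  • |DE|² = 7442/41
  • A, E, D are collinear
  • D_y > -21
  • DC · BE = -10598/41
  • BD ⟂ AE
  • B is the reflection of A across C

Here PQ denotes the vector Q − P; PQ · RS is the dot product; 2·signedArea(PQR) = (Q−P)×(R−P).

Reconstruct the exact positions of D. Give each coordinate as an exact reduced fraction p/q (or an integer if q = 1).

1. D_x = 349/41  [A, E, D are collinear ∩ BD ⟂ AE]
2. D_y = -836/41  [A, E, D are collinear ∩ BD ⟂ AE]
   → D = (349/41, -836/41)

D = (349/41, -836/41)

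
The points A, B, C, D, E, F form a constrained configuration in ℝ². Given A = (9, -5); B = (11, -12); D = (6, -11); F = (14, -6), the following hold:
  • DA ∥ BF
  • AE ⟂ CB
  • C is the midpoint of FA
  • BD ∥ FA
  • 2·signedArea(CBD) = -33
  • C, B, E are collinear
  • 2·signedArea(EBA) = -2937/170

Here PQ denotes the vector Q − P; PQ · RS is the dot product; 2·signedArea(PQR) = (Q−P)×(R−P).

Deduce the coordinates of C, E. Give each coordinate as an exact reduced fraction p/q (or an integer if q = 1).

1. C_x = 23/2  [C is the midpoint of FA]
2. C_y = -11/2  [C is the midpoint of FA]
   → C = (23/2, -11/2)
3. E_x = 1959/170  [C, B, E are collinear ∩ AE ⟂ CB]
4. E_y = -883/170  [C, B, E are collinear ∩ AE ⟂ CB]
   → E = (1959/170, -883/170)

C = (23/2, -11/2)
E = (1959/170, -883/170)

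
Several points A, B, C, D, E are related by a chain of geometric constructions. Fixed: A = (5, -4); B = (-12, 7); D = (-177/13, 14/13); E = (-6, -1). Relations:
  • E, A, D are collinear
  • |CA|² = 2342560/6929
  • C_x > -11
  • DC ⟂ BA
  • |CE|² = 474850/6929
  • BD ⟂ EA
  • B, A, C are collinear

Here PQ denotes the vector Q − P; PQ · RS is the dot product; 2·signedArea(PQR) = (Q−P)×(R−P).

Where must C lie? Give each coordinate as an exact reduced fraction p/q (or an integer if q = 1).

C = (-5563/533, 3192/533)

1. C_x = -5563/533  [B, A, C are collinear ∩ DC ⟂ BA]
2. C_y = 3192/533  [B, A, C are collinear ∩ DC ⟂ BA]
   → C = (-5563/533, 3192/533)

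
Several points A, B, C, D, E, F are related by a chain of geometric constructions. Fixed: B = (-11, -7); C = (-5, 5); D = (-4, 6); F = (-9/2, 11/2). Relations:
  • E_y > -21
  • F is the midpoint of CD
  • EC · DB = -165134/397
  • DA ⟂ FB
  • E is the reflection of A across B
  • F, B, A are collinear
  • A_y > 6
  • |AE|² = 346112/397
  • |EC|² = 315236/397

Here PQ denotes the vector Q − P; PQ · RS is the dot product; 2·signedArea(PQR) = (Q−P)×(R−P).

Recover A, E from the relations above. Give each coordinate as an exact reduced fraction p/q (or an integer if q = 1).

1. A_x = -1663/397  [F, B, A are collinear ∩ DA ⟂ FB]
2. A_y = 2421/397  [F, B, A are collinear ∩ DA ⟂ FB]
   → A = (-1663/397, 2421/397)
3. E_x = -7071/397  [E is the reflection of A across B]
4. E_y = -7979/397  [E is the reflection of A across B]
   → E = (-7071/397, -7979/397)

A = (-1663/397, 2421/397)
E = (-7071/397, -7979/397)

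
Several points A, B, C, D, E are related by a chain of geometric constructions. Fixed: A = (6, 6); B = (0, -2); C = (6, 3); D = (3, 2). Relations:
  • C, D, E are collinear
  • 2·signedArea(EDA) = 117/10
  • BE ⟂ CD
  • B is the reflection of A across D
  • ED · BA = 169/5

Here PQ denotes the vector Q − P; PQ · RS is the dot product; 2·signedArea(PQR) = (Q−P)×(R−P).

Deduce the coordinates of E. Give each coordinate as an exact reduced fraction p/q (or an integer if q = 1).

E = (-9/10, 7/10)

1. E_x = -9/10  [C, D, E are collinear ∩ BE ⟂ CD]
2. E_y = 7/10  [C, D, E are collinear ∩ BE ⟂ CD]
   → E = (-9/10, 7/10)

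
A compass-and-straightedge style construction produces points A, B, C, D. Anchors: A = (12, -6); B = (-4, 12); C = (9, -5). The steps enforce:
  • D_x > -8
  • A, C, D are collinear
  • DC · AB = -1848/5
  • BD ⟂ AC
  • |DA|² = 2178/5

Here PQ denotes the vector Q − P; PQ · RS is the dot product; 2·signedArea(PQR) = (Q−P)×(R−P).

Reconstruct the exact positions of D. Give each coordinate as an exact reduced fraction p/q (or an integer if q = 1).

1. D_x = -39/5  [A, C, D are collinear ∩ BD ⟂ AC]
2. D_y = 3/5  [A, C, D are collinear ∩ BD ⟂ AC]
   → D = (-39/5, 3/5)

D = (-39/5, 3/5)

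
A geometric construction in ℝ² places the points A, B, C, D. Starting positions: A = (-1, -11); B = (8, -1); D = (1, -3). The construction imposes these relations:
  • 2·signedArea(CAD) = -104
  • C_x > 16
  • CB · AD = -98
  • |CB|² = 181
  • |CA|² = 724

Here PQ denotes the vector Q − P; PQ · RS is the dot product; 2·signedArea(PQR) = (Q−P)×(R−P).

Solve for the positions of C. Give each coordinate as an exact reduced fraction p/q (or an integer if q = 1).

C = (17, 9)

1. C_x = 17  [2·signedArea(CAD) = -104 ∩ CB · AD = -98]
2. C_y = 9  [2·signedArea(CAD) = -104 ∩ CB · AD = -98]
   → C = (17, 9)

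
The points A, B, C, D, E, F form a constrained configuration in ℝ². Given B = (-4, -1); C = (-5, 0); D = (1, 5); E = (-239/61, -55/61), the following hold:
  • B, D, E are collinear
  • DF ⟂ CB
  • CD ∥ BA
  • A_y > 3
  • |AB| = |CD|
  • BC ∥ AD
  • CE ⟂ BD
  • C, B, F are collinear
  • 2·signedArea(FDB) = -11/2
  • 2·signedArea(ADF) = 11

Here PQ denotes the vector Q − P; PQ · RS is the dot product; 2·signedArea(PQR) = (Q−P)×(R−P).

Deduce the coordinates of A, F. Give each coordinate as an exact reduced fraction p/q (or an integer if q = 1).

1. A_x = 2  [BC ∥ AD ∩ CD ∥ BA]
2. A_y = 4  [BC ∥ AD ∩ CD ∥ BA]
   → A = (2, 4)
3. F_x = -9/2  [C, B, F are collinear ∩ DF ⟂ CB]
4. F_y = -1/2  [C, B, F are collinear ∩ DF ⟂ CB]
   → F = (-9/2, -1/2)

A = (2, 4)
F = (-9/2, -1/2)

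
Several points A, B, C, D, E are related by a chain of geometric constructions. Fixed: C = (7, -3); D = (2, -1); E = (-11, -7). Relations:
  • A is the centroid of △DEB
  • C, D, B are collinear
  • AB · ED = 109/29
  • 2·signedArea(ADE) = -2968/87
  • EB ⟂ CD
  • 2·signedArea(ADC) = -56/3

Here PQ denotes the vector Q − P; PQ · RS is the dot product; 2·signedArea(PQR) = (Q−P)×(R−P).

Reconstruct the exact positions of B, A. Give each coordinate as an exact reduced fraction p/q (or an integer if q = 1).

1. B_x = -207/29  [C, D, B are collinear ∩ EB ⟂ CD]
2. B_y = 77/29  [C, D, B are collinear ∩ EB ⟂ CD]
   → B = (-207/29, 77/29)
3. A_x = -156/29  [A is the centroid of △DEB]
4. A_y = -155/87  [A is the centroid of △DEB]
   → A = (-156/29, -155/87)

A = (-156/29, -155/87)
B = (-207/29, 77/29)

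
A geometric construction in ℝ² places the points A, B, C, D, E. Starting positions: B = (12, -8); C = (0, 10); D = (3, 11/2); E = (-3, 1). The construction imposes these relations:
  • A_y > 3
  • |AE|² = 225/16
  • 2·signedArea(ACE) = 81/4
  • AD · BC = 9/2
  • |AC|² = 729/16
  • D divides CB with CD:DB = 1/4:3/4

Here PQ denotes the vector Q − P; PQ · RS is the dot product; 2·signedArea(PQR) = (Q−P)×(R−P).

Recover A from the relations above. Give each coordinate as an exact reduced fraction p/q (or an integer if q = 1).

A = (0, 13/4)

1. A_x = 0  [2·signedArea(ACE) = 81/4 ∩ AD · BC = 9/2]
2. A_y = 13/4  [2·signedArea(ACE) = 81/4 ∩ AD · BC = 9/2]
   → A = (0, 13/4)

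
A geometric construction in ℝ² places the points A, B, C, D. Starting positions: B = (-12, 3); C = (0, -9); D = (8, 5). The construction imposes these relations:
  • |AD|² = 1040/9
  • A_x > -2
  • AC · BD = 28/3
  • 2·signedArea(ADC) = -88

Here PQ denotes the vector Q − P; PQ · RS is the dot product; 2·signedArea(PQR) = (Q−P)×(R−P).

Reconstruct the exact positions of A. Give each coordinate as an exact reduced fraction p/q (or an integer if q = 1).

A = (-4/3, -1/3)

1. A_x = -4/3  [2·signedArea(ADC) = -88 ∩ AC · BD = 28/3]
2. A_y = -1/3  [2·signedArea(ADC) = -88 ∩ AC · BD = 28/3]
   → A = (-4/3, -1/3)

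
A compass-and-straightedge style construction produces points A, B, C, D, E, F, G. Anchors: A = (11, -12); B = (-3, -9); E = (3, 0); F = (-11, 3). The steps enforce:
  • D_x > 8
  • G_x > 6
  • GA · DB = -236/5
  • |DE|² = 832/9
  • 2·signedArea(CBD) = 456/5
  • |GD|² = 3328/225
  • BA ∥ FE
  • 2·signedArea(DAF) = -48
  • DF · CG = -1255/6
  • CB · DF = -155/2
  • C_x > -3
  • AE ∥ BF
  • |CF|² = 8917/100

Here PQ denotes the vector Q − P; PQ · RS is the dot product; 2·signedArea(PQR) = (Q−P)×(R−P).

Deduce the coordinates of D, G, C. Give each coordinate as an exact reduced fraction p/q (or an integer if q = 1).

1. D_x = 25/3  [line -15·x + -22·y + -51 = 0 ∩ |DE|² = 832/9]
2. D_y = -8  [line -15·x + -22·y + -51 = 0 ∩ |DE|² = 832/9]
   → D = (25/3, -8)
3. C_x = -12/5  [CB · DF = -155/2 ∩ 2·signedArea(CBD) = 456/5]
4. C_y = -9/10  [CB · DF = -155/2 ∩ 2·signedArea(CBD) = 456/5]
   → C = (-12/5, -9/10)
5. G_x = 31/5  [GA · DB = -236/5 ∩ DF · CG = -1255/6]
6. G_y = -24/5  [GA · DB = -236/5 ∩ DF · CG = -1255/6]
   → G = (31/5, -24/5)

C = (-12/5, -9/10)
D = (25/3, -8)
G = (31/5, -24/5)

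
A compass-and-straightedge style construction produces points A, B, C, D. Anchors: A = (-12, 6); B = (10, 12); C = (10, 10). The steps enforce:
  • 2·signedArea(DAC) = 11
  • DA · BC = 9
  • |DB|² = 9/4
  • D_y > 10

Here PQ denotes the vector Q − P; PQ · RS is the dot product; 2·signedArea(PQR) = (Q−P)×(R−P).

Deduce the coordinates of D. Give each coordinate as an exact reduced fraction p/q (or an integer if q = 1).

1. D_x = 10  [2·signedArea(DAC) = 11 ∩ DA · BC = 9]
2. D_y = 21/2  [2·signedArea(DAC) = 11 ∩ DA · BC = 9]
   → D = (10, 21/2)

D = (10, 21/2)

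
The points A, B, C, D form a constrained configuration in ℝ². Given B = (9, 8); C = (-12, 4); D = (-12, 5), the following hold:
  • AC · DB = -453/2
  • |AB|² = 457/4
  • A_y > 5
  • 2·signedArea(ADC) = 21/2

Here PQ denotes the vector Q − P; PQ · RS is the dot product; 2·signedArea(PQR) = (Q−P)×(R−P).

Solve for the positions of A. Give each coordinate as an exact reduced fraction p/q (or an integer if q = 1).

A = (-3/2, 6)

1. A_x = -3/2  [2·signedArea(ADC) = 21/2 ∩ AC · DB = -453/2]
2. A_y = 6  [2·signedArea(ADC) = 21/2 ∩ AC · DB = -453/2]
   → A = (-3/2, 6)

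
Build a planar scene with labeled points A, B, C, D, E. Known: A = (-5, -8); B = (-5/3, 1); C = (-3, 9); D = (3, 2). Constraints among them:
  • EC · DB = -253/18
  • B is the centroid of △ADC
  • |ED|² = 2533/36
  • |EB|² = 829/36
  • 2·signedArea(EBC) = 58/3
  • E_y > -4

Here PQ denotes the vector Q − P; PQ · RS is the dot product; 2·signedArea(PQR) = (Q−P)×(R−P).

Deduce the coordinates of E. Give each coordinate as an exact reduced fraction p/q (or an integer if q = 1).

1. E_x = -10/3  [EC · DB = -253/18 ∩ 2·signedArea(EBC) = 58/3]
2. E_y = -7/2  [EC · DB = -253/18 ∩ 2·signedArea(EBC) = 58/3]
   → E = (-10/3, -7/2)

E = (-10/3, -7/2)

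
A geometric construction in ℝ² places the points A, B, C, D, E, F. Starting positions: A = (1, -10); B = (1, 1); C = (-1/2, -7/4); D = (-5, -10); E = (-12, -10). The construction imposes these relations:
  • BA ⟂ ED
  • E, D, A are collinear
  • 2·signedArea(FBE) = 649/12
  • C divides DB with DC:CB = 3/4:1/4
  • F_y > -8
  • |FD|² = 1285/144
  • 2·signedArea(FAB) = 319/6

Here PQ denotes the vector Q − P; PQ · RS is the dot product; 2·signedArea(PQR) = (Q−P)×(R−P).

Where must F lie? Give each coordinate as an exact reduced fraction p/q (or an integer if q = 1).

1. F_x = -23/6  [2·signedArea(FAB) = 319/6 ∩ 2·signedArea(FBE) = 649/12]
2. F_y = -29/4  [2·signedArea(FAB) = 319/6 ∩ 2·signedArea(FBE) = 649/12]
   → F = (-23/6, -29/4)

F = (-23/6, -29/4)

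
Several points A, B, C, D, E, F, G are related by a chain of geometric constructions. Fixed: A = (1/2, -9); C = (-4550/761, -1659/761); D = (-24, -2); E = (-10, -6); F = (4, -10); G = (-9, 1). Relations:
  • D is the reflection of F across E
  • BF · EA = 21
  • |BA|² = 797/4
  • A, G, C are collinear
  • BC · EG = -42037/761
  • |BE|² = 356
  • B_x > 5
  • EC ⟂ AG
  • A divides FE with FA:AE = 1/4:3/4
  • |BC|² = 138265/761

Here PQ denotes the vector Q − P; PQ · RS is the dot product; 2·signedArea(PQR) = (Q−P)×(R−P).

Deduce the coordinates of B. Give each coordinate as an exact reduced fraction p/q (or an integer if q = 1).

B = (6, 4)

1. B_x = 6  [BF · EA = 21 ∩ BC · EG = -42037/761]
2. B_y = 4  [BF · EA = 21 ∩ BC · EG = -42037/761]
   → B = (6, 4)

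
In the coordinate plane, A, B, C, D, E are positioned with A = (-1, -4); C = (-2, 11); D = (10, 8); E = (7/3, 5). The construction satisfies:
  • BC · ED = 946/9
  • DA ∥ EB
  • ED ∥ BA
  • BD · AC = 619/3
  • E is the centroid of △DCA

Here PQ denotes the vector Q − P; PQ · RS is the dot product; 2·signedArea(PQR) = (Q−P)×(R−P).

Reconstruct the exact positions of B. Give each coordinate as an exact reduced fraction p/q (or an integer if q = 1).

1. B_x = -26/3  [ED ∥ BA ∩ DA ∥ EB]
2. B_y = -7  [ED ∥ BA ∩ DA ∥ EB]
   → B = (-26/3, -7)

B = (-26/3, -7)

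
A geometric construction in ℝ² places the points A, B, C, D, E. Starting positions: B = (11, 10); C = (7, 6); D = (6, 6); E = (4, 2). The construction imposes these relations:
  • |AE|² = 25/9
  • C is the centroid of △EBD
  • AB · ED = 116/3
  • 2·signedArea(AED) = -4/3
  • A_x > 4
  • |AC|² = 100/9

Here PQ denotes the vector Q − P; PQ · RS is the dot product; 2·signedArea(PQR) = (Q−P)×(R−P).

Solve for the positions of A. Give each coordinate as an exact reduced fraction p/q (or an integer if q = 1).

A = (5, 10/3)

1. A_x = 5  [AB · ED = 116/3 ∩ 2·signedArea(AED) = -4/3]
2. A_y = 10/3  [AB · ED = 116/3 ∩ 2·signedArea(AED) = -4/3]
   → A = (5, 10/3)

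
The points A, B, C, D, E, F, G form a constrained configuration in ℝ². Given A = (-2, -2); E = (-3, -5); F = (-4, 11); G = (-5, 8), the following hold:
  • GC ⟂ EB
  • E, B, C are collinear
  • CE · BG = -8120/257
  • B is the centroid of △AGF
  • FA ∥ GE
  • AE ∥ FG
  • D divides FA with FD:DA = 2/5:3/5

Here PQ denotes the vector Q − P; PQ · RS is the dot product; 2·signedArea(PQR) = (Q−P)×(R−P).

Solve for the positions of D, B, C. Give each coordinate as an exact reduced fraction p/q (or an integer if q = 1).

1. D_x = -16/5  [D divides FA with FD:DA = 2/5:3/5]
2. D_y = 29/5  [D divides FA with FD:DA = 2/5:3/5]
   → D = (-16/5, 29/5)
3. B_x = -11/3  [B is the centroid of △AGF]
4. B_y = 17/3  [B is the centroid of △AGF]
   → B = (-11/3, 17/3)
5. C_x = -981/257  [E, B, C are collinear ∩ GC ⟂ EB]
6. C_y = 2075/257  [E, B, C are collinear ∩ GC ⟂ EB]
   → C = (-981/257, 2075/257)

B = (-11/3, 17/3)
C = (-981/257, 2075/257)
D = (-16/5, 29/5)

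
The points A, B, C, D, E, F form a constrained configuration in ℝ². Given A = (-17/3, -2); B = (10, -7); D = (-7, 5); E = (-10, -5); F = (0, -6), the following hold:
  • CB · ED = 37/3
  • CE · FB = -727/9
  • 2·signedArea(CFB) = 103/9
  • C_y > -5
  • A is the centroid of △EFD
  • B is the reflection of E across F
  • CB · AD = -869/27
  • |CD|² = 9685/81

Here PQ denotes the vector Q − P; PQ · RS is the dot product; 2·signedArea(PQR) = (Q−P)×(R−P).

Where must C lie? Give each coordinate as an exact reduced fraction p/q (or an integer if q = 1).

C = (-17/9, -14/3)

1. C_x = -17/9  [2·signedArea(CFB) = 103/9 ∩ CB · ED = 37/3]
2. C_y = -14/3  [2·signedArea(CFB) = 103/9 ∩ CB · ED = 37/3]
   → C = (-17/9, -14/3)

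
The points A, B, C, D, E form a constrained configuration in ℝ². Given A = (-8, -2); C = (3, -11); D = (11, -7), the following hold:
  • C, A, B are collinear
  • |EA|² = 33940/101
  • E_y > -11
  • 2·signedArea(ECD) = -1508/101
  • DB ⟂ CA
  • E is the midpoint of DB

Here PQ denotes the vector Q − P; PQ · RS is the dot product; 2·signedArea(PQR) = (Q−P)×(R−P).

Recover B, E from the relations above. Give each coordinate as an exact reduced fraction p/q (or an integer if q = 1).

B = (589/101, -1345/101)
E = (850/101, -1026/101)

1. B_x = 589/101  [C, A, B are collinear ∩ DB ⟂ CA]
2. B_y = -1345/101  [C, A, B are collinear ∩ DB ⟂ CA]
   → B = (589/101, -1345/101)
3. E_x = 850/101  [E is the midpoint of DB]
4. E_y = -1026/101  [E is the midpoint of DB]
   → E = (850/101, -1026/101)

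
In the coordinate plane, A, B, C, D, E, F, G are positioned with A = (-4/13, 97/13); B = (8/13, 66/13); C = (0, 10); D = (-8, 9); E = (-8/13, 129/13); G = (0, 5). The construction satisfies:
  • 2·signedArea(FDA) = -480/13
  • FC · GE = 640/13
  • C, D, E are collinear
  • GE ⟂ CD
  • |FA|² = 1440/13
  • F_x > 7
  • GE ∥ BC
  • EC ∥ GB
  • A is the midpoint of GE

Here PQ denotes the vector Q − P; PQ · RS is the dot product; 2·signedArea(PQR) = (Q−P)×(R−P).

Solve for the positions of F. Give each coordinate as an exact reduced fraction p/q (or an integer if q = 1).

1. F_x = 8  [FC · GE = 640/13 ∩ 2·signedArea(FDA) = -480/13]
2. F_y = 1  [FC · GE = 640/13 ∩ 2·signedArea(FDA) = -480/13]
   → F = (8, 1)

F = (8, 1)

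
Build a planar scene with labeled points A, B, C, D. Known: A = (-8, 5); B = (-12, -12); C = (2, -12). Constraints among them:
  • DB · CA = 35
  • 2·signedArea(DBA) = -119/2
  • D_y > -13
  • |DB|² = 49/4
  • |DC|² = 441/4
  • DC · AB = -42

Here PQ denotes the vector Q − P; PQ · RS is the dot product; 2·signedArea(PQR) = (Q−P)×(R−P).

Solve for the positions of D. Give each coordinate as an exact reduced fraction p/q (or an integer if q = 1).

1. D_x = -17/2  [DB · CA = 35 ∩ DC · AB = -42]
2. D_y = -12  [DB · CA = 35 ∩ DC · AB = -42]
   → D = (-17/2, -12)

D = (-17/2, -12)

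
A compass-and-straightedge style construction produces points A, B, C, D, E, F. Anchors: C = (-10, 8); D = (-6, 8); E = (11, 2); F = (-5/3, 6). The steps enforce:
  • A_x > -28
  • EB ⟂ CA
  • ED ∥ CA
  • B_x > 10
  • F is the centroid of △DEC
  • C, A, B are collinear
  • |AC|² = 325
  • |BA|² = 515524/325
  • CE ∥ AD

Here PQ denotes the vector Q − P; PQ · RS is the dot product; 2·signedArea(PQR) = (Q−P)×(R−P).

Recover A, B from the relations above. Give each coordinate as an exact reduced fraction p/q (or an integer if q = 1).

A = (-27, 14)
B = (3431/325, 242/325)

1. A_x = -27  [CE ∥ AD ∩ ED ∥ CA]
2. A_y = 14  [CE ∥ AD ∩ ED ∥ CA]
   → A = (-27, 14)
3. B_x = 3431/325  [C, A, B are collinear ∩ EB ⟂ CA]
4. B_y = 242/325  [C, A, B are collinear ∩ EB ⟂ CA]
   → B = (3431/325, 242/325)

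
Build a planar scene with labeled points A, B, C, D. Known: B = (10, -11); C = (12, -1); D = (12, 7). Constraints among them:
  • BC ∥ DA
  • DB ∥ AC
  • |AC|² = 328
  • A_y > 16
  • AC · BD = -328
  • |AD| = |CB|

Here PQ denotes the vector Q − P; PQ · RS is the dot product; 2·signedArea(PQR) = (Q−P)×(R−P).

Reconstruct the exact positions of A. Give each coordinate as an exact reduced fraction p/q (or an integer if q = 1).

1. A_x = 14  [DB ∥ AC ∩ BC ∥ DA]
2. A_y = 17  [DB ∥ AC ∩ BC ∥ DA]
   → A = (14, 17)

A = (14, 17)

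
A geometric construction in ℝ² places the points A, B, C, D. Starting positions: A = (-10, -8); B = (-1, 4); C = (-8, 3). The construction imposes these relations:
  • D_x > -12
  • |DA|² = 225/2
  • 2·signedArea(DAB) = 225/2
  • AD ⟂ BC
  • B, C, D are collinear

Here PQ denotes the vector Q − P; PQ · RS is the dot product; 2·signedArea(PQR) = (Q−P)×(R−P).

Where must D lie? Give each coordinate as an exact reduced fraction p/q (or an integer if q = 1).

1. D_x = -23/2  [B, C, D are collinear ∩ AD ⟂ BC]
2. D_y = 5/2  [B, C, D are collinear ∩ AD ⟂ BC]
   → D = (-23/2, 5/2)

D = (-23/2, 5/2)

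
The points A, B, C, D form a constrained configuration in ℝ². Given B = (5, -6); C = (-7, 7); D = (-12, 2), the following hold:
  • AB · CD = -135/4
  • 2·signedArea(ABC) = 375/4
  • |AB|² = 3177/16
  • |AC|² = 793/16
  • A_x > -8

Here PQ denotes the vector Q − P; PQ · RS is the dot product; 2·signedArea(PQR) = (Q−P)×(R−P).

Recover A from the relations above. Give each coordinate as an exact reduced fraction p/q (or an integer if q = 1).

1. A_x = -31/4  [AB · CD = -135/4 ∩ 2·signedArea(ABC) = 375/4]
2. A_y = 0  [AB · CD = -135/4 ∩ 2·signedArea(ABC) = 375/4]
   → A = (-31/4, 0)

A = (-31/4, 0)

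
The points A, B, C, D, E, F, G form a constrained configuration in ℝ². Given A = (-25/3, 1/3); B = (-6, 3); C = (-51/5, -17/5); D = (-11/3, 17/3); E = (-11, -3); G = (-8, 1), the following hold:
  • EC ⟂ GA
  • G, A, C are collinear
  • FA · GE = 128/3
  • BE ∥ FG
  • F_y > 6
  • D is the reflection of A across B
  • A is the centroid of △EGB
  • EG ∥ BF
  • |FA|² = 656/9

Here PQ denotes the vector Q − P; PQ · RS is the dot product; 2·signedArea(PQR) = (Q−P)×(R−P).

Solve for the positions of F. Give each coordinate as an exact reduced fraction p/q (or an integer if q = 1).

1. F_x = -3  [BE ∥ FG ∩ EG ∥ BF]
2. F_y = 7  [BE ∥ FG ∩ EG ∥ BF]
   → F = (-3, 7)

F = (-3, 7)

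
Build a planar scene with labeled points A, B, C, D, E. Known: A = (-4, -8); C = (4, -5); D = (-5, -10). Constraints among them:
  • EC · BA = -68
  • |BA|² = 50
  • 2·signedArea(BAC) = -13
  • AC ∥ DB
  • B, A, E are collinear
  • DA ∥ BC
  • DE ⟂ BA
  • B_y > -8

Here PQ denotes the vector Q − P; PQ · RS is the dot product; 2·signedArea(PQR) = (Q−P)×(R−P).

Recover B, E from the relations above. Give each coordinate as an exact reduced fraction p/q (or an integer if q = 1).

1. B_x = 3  [DA ∥ BC ∩ AC ∥ DB]
2. B_y = -7  [DA ∥ BC ∩ AC ∥ DB]
   → B = (3, -7)
3. E_x = -263/50  [B, A, E are collinear ∩ DE ⟂ BA]
4. E_y = -409/50  [B, A, E are collinear ∩ DE ⟂ BA]
   → E = (-263/50, -409/50)

B = (3, -7)
E = (-263/50, -409/50)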